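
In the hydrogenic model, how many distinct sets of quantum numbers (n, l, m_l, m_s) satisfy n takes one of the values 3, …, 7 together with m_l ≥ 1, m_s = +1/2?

For each n in the range, tally the orbitals obeying m_l ≥ 1:
n=3 → 3; n=4 → 6; n=5 → 10; n=6 → 15; n=7 → 21.
Orbitals: 3 + 6 + 10 + 15 + 21 = 55. With m_s fixed to +1/2 there is one state per orbital, so 55 states.

55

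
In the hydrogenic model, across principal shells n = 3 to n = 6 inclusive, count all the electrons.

172

Shell n has n² orbitals: 3²=9 + 4²=16 + 5²=25 + 6²=36 = 86 orbitals.
Two spin states per orbital: 2 × 86 = 172 electrons.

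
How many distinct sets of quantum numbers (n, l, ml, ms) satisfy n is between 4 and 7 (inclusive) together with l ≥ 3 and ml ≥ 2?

60

Work shell by shell — for each n, count the (l, ml) pairs that satisfy l ≥ 3 and ml ≥ 2:
n=4 → 2; n=5 → 5; n=6 → 9; n=7 → 14.
Orbitals: 2 + 5 + 9 + 14 = 30. Including both spin states (ms = ±1/2) gives 2 × 30 = 60 states.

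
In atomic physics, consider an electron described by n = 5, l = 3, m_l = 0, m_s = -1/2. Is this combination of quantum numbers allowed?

n = 5 is a positive integer. l = 3 satisfies 0 ≤ l ≤ n−1 = 4. m_l = 0 lies in the range −l … +l (here −3 … 3). m_s = -1/2 is one of ±1/2.
All four constraints are satisfied.

Allowed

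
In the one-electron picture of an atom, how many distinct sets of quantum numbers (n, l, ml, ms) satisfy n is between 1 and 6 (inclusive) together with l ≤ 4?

160

Per-shell orbital counts meeting the constraint:
n=1 → 1; n=2 → 4; n=3 → 9; n=4 → 16; n=5 → 25; n=6 → 25.
Orbitals: 1 + 4 + 9 + 16 + 25 + 25 = 80. Including both spin states (ms = ±1/2) gives 2 × 80 = 160 states.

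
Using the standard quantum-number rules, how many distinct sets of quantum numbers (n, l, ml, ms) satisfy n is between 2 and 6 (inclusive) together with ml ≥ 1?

Work shell by shell — for each n, count the (l, ml) pairs that satisfy ml ≥ 1:
n=2 → 1; n=3 → 3; n=4 → 6; n=5 → 10; n=6 → 15.
Orbitals: 1 + 3 + 6 + 10 + 15 = 35. Including both spin states (ms = ±1/2) gives 2 × 35 = 70 states.

70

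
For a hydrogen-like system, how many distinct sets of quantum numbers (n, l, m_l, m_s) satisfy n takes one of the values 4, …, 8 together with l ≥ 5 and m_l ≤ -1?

Work shell by shell — for each n, count the (l, m_l) pairs that satisfy l ≥ 5 and m_l ≤ -1:
n=6 → 5; n=7 → 11; n=8 → 18.
Orbitals: 5 + 11 + 18 = 34. Including both spin states (m_s = ±1/2) gives 2 × 34 = 68 states.

68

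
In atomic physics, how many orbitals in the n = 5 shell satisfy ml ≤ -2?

6

Orbitals with ml ≤ -2, by l: l=2 → 1; l=3 → 2; l=4 → 3.
Total orbitals: 1 + 2 + 3 = 6.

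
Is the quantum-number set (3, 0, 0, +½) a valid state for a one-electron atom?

Allowed

n = 3 is a positive integer. l = 0 satisfies 0 ≤ l ≤ n−1 = 2. m_l = 0 lies in the range −l … +l (here 0). m_s = +1/2 is one of ±1/2.
All four constraints are satisfied.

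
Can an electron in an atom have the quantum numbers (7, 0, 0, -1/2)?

n = 7 is a positive integer. l = 0 satisfies 0 ≤ l ≤ n−1 = 6. ml = 0 lies in the range −l … +l (here 0). ms = -1/2 is one of ±1/2.
All four constraints are satisfied.

Allowed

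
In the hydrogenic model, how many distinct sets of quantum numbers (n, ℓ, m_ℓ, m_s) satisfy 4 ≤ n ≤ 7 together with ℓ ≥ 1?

Work shell by shell — for each n, count the (ℓ, m_ℓ) pairs that satisfy ℓ ≥ 1:
n=4 → 15; n=5 → 24; n=6 → 35; n=7 → 48.
Orbitals: 15 + 24 + 35 + 48 = 122. Including both spin states (m_s = ±1/2) gives 2 × 122 = 244 states.

244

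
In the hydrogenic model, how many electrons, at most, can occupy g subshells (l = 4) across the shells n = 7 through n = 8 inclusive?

A g subshell (l = 4) exists for every n ≥ 5, so shells n = 7, 8 each contribute one — 2 subshells.
Since each g subshell holds 2(2·4+1) = 18 electrons, the total is 2 × 18 = 36.

36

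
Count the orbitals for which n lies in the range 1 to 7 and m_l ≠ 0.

112

Per-shell orbital counts meeting the constraint:
n=2 → 2; n=3 → 6; n=4 → 12; n=5 → 20; n=6 → 30; n=7 → 42.
Total orbitals: 2 + 6 + 12 + 20 + 30 + 42 = 112.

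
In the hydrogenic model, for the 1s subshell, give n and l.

n = 1, l = 0

The leading integer gives n = 1; the letter 's' means l = 0.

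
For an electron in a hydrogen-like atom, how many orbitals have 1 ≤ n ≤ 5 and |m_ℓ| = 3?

Per-shell orbital counts meeting the constraint:
n=4 → 2; n=5 → 4.
Total orbitals: 2 + 4 = 6.

6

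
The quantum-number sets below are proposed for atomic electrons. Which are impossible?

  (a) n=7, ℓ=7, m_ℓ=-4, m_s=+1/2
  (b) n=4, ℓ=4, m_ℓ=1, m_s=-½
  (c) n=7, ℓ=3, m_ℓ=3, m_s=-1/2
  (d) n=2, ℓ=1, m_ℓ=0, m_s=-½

(a) has ℓ = 7 ≥ n = 7, violating 0 ≤ ℓ ≤ n−1.
(b) has ℓ = 4 ≥ n = 4, violating 0 ≤ ℓ ≤ n−1.
The remaining sets (c), (d) satisfy all four rules.

(a) and (b)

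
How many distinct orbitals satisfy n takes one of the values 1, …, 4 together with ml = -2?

3

Count contributing orbitals for each principal shell:
n=3 → 1; n=4 → 2.
Total orbitals: 1 + 2 = 3.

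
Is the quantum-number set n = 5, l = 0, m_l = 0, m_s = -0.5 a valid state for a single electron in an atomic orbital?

Valid

n = 5 is a positive integer. l = 0 satisfies 0 ≤ l ≤ n−1 = 4. m_l = 0 lies in the range −l … +l (here 0). m_s = -1/2 is one of ±1/2.
All four constraints are satisfied.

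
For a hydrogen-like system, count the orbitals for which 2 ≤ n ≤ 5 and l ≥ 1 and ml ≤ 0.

Treat each shell separately and count matching orbitals:
n=2 → 2; n=3 → 5; n=4 → 9; n=5 → 14.
Total orbitals: 2 + 5 + 9 + 14 = 30.

30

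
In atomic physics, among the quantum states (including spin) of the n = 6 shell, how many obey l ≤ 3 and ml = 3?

Per l-value: l=3 → 1.
Orbitals: 1. Each orbital carries two spin states, so 1 × 2 = 2 states.

2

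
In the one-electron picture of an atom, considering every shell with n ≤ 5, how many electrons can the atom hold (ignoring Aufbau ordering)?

110

Total orbitals = 1² + 2² + 3² + 4² + 5² = 55. Doubling for spin gives 110 electrons.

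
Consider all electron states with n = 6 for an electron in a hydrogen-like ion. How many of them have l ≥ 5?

22

With n = 6 the allowed l are 0, 1, …, 5.
The (l, ml) pairs meeting l ≥ 5 give: l=5 → 11.
Orbitals: 11. Each orbital carries two spin states, so 11 × 2 = 22 states.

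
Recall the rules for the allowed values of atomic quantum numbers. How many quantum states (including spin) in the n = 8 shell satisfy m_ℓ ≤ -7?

Orbitals with m_ℓ ≤ -7, by ℓ: ℓ=7 → 1.
Orbitals: 1. Each orbital carries two spin states, so 1 × 2 = 2 states.

2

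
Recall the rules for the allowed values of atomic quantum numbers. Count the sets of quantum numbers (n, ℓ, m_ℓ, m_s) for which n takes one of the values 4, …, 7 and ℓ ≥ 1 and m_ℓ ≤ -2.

Treat each shell separately and count matching orbitals:
n=4 → 3; n=5 → 6; n=6 → 10; n=7 → 15.
Orbitals: 3 + 6 + 10 + 15 = 34. Including both spin states (m_s = ±1/2) gives 2 × 34 = 68 states.

68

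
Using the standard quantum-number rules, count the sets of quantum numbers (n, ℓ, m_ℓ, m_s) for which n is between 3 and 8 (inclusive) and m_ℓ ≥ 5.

Per-shell orbital counts meeting the constraint:
n=6 → 1; n=7 → 3; n=8 → 6.
Orbitals: 1 + 3 + 6 = 10. Including both spin states (m_s = ±1/2) gives 2 × 10 = 20 states.

20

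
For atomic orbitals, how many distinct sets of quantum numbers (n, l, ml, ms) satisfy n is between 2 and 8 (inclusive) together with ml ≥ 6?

For each n in the range, tally the orbitals obeying ml ≥ 6:
n=7 → 1; n=8 → 3.
Orbitals: 1 + 3 = 4. Including both spin states (ms = ±1/2) gives 2 × 4 = 8 states.

8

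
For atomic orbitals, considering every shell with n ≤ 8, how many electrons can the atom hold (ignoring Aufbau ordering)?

Total orbitals = 1² + 2² + 3² + 4² + 5² + 6² + 7² + 8² = 204. Doubling for spin gives 408 electrons.

408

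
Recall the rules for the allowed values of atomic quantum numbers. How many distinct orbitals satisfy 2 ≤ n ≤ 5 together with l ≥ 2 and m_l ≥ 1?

Count contributing orbitals for each principal shell:
n=3 → 2; n=4 → 5; n=5 → 9.
Total orbitals: 2 + 5 + 9 = 16.

16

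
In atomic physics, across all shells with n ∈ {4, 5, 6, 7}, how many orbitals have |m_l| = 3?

20

Treat each shell separately and count matching orbitals:
n=4 → 2; n=5 → 4; n=6 → 6; n=7 → 8.
Total orbitals: 2 + 4 + 6 + 8 = 20.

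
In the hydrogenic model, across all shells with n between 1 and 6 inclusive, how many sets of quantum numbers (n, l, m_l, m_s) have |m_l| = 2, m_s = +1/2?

20

Count contributing orbitals for each principal shell:
n=3 → 2; n=4 → 4; n=5 → 6; n=6 → 8.
Orbitals: 2 + 4 + 6 + 8 = 20. With m_s fixed to +1/2 there is one state per orbital, so 20 states.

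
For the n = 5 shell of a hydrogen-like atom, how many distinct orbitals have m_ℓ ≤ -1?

10

For n = 5, ℓ ranges over 0 … 4.
Per ℓ-value: ℓ=1 → 1; ℓ=2 → 2; ℓ=3 → 3; ℓ=4 → 4.
Total orbitals: 1 + 2 + 3 + 4 = 10.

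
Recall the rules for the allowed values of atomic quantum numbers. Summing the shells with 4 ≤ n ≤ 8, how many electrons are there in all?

Shell n has n² orbitals: 4²=16 + 5²=25 + 6²=36 + 7²=49 + 8²=64 = 190 orbitals.
Two spin states per orbital: 2 × 190 = 380 electrons.

380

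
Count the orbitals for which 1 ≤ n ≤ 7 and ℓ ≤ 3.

Treat each shell separately and count matching orbitals:
n=1 → 1; n=2 → 4; n=3 → 9; n=4 → 16; n=5 → 16; n=6 → 16; n=7 → 16.
Total orbitals: 1 + 4 + 9 + 16 + 16 + 16 + 16 = 78.

78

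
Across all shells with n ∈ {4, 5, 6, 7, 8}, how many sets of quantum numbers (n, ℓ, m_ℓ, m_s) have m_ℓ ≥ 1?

Go shell by shell, enumerating (ℓ, m_ℓ) with m_ℓ ≥ 1:
n=4 → 6; n=5 → 10; n=6 → 15; n=7 → 21; n=8 → 28.
Orbitals: 6 + 10 + 15 + 21 + 28 = 80. Including both spin states (m_s = ±1/2) gives 2 × 80 = 160 states.

160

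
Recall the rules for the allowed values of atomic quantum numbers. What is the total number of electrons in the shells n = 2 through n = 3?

26

Shell n has n² orbitals: 2²=4 + 3²=9 = 13 orbitals.
Two spin states per orbital: 2 × 13 = 26 electrons.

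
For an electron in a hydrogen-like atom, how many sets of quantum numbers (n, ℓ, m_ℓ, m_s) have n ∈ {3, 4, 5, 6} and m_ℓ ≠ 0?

136

For each n in the range, tally the orbitals obeying m_ℓ ≠ 0:
n=3 → 6; n=4 → 12; n=5 → 20; n=6 → 30.
Orbitals: 6 + 12 + 20 + 30 = 68. Including both spin states (m_s = ±1/2) gives 2 × 68 = 136 states.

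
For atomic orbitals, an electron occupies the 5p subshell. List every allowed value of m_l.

-1, 0, 1

The 5p subshell has l = 1, and m_l takes every integer from −l to +l. With l = 1 that gives the 3 values -1, 0, 1.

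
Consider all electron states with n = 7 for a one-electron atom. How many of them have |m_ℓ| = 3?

16

For n = 7, ℓ ranges over 0 … 6.
Orbitals with |m_ℓ| = 3, by ℓ: ℓ=3 → 2; ℓ=4 → 2; ℓ=5 → 2; ℓ=6 → 2.
Orbitals: 2 + 2 + 2 + 2 = 8. Each orbital carries two spin states, so 8 × 2 = 16 states.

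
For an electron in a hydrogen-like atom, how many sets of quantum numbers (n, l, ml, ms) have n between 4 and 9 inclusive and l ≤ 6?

448

Work shell by shell — for each n, count the (l, ml) pairs that satisfy l ≤ 6:
n=4 → 16; n=5 → 25; n=6 → 36; n=7 → 49; n=8 → 49; n=9 → 49.
Orbitals: 16 + 25 + 36 + 49 + 49 + 49 = 224. Including both spin states (ms = ±1/2) gives 2 × 224 = 448 states.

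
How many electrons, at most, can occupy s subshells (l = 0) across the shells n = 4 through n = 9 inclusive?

12

An s subshell (l = 0) exists for every n ≥ 1, so shells n = 4, 5, 6, 7, 8, 9 each contribute one — 6 subshells.
Since each s subshell holds 2(2·0+1) = 2 electrons, the total is 6 × 2 = 12.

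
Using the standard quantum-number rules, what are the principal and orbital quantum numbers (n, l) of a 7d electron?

The leading integer gives n = 7; the letter 'd' means l = 2.

n = 7, l = 2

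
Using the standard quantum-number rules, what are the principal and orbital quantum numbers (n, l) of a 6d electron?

The leading integer gives n = 6; the letter 'd' means l = 2.

n = 6, l = 2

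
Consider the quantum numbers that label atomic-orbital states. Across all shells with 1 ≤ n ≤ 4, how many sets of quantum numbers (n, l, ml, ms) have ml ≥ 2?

Work shell by shell — for each n, count the (l, ml) pairs that satisfy ml ≥ 2:
n=3 → 1; n=4 → 3.
Orbitals: 1 + 3 = 4. Including both spin states (ms = ±1/2) gives 2 × 4 = 8 states.

8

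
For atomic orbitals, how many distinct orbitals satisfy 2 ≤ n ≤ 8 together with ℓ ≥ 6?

Treat each shell separately and count matching orbitals:
n=7 → 13; n=8 → 28.
Total orbitals: 13 + 28 = 41.

41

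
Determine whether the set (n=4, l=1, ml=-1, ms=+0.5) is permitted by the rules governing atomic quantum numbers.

n = 4 is a positive integer. l = 1 satisfies 0 ≤ l ≤ n−1 = 3. ml = -1 lies in the range −l … +l (here −1 … 1). ms = +1/2 is one of ±1/2.
All four constraints are satisfied.

Yes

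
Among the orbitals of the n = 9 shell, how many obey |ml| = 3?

For n = 9, l ranges over 0 … 8.
Orbitals with |ml| = 3, by l: l=3 → 2; l=4 → 2; l=5 → 2; l=6 → 2; l=7 → 2; l=8 → 2.
Total orbitals: 2 + 2 + 2 + 2 + 2 + 2 = 12.

12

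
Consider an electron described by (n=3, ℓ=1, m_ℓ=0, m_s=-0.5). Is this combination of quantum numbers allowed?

n = 3 is a positive integer. ℓ = 1 satisfies 0 ≤ ℓ ≤ n−1 = 2. m_ℓ = 0 lies in the range −ℓ … +ℓ (here −1 … 1). m_s = -1/2 is one of ±1/2.
All four constraints are satisfied.

Yes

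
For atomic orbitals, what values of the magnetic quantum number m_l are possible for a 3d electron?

-2, -1, 0, 1, 2

The 3d subshell has l = 2, and m_l takes every integer from −l to +l. With l = 2 that gives the 5 values -2, -1, 0, 1, 2.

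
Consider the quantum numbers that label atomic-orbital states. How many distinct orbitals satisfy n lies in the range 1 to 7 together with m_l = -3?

For each n in the range, tally the orbitals obeying m_l = -3:
n=4 → 1; n=5 → 2; n=6 → 3; n=7 → 4.
Total orbitals: 1 + 2 + 3 + 4 = 10.

10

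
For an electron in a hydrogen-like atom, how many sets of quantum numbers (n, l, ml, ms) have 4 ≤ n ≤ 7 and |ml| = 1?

72

Treat each shell separately and count matching orbitals:
n=4 → 6; n=5 → 8; n=6 → 10; n=7 → 12.
Orbitals: 6 + 8 + 10 + 12 = 36. Including both spin states (ms = ±1/2) gives 2 × 36 = 72 states.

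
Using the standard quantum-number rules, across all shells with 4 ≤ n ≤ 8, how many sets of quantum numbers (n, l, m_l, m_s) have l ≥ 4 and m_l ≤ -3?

Go shell by shell, enumerating (l, m_l) with l ≥ 4 and m_l ≤ -3:
n=5 → 2; n=6 → 5; n=7 → 9; n=8 → 14.
Orbitals: 2 + 5 + 9 + 14 = 30. Including both spin states (m_s = ±1/2) gives 2 × 30 = 60 states.

60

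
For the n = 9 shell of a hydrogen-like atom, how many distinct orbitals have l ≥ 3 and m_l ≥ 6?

6

For n = 9, l ranges over 0 … 8.
The (l, m_l) pairs meeting l ≥ 3 and m_l ≥ 6 give: l=6 → 1; l=7 → 2; l=8 → 3.
Total orbitals: 1 + 2 + 3 = 6.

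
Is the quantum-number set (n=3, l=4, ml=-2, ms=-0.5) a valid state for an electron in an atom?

The orbital quantum number must satisfy 0 ≤ l ≤ n−1. With n = 3 the allowed l values are 0, 1, 2, so l = 4 is out of range.

Not allowed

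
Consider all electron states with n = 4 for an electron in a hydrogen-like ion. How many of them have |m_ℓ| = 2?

The n = 4 shell has ℓ = 0 through 3; check each.
Orbitals with |m_ℓ| = 2, by ℓ: ℓ=2 → 2; ℓ=3 → 2.
Orbitals: 2 + 2 = 4. Each orbital carries two spin states, so 4 × 2 = 8 states.

8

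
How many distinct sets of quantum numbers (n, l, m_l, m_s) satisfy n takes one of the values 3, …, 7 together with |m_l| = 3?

For each n in the range, tally the orbitals obeying |m_l| = 3:
n=4 → 2; n=5 → 4; n=6 → 6; n=7 → 8.
Orbitals: 2 + 4 + 6 + 8 = 20. Including both spin states (m_s = ±1/2) gives 2 × 20 = 40 states.

40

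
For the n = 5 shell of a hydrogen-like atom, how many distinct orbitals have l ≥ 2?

With n = 5 the allowed l are 0, 1, …, 4.
Per l-value: l=2 → 5; l=3 → 7; l=4 → 9.
Total orbitals: 5 + 7 + 9 = 21.

21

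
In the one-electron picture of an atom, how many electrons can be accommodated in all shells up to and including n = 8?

408

Total orbitals = 1² + 2² + 3² + 4² + 5² + 6² + 7² + 8² = 204. Doubling for spin gives 408 electrons.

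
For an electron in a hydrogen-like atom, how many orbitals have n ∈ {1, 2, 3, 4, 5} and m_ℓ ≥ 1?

20

Work shell by shell — for each n, count the (ℓ, m_ℓ) pairs that satisfy m_ℓ ≥ 1:
n=2 → 1; n=3 → 3; n=4 → 6; n=5 → 10.
Total orbitals: 1 + 3 + 6 + 10 = 20.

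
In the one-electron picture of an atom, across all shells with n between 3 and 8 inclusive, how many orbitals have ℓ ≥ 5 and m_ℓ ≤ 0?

Treat each shell separately and count matching orbitals:
n=6 → 6; n=7 → 13; n=8 → 21.
Total orbitals: 6 + 13 + 21 = 40.

40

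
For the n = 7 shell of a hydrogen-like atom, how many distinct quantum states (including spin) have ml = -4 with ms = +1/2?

3

Per l-value: l=4 → 1; l=5 → 1; l=6 → 1.
Orbitals: 1 + 1 + 1 = 3. With ms fixed to a single value there is one state per orbital, giving 3 states.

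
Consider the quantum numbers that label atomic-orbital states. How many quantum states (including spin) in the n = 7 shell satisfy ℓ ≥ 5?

With n = 7 the allowed ℓ are 0, 1, …, 6.
Contributions: ℓ=5 → 11; ℓ=6 → 13.
Orbitals: 11 + 13 = 24. Each orbital carries two spin states, so 24 × 2 = 48 states.

48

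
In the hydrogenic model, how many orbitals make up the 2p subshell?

A subshell has 2ℓ+1 orbitals; with ℓ = 1, that's 3.

3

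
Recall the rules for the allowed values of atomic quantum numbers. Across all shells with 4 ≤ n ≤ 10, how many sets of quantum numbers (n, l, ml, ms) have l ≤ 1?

For each n in the range, tally the orbitals obeying l ≤ 1:
n=4 → 4; n=5 → 4; n=6 → 4; n=7 → 4; n=8 → 4; n=9 → 4; n=10 → 4.
Orbitals: 4 + 4 + 4 + 4 + 4 + 4 + 4 = 28. Including both spin states (ms = ±1/2) gives 2 × 28 = 56 states.

56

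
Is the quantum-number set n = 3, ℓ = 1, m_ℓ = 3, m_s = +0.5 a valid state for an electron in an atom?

The magnetic quantum number must satisfy −ℓ ≤ m_ℓ ≤ ℓ. With ℓ = 1, m_ℓ can only be -1, 0, 1, so m_ℓ = 3 is forbidden.

Invalid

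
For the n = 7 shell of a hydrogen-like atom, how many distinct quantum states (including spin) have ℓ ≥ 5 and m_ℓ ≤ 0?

26

For n = 7, ℓ ranges over 0 … 6.
The (ℓ, m_ℓ) pairs meeting ℓ ≥ 5 and m_ℓ ≤ 0 give: ℓ=5 → 6; ℓ=6 → 7.
Orbitals: 6 + 7 = 13. Each orbital carries two spin states, so 13 × 2 = 26 states.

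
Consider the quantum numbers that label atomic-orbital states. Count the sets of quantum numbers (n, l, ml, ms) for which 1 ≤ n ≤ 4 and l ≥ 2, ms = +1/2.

17

Treat each shell separately and count matching orbitals:
n=3 → 5; n=4 → 12.
Orbitals: 5 + 12 = 17. With ms fixed to +1/2 there is one state per orbital, so 17 states.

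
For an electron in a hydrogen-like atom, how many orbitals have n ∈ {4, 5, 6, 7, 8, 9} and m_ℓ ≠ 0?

Count contributing orbitals for each principal shell:
n=4 → 12; n=5 → 20; n=6 → 30; n=7 → 42; n=8 → 56; n=9 → 72.
Total orbitals: 12 + 20 + 30 + 42 + 56 + 72 = 232.

232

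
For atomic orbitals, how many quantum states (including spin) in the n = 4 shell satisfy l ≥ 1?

30

For n = 4, l ranges over 0 … 3.
Contributions: l=1 → 3; l=2 → 5; l=3 → 7.
Orbitals: 3 + 5 + 7 = 15. Each orbital carries two spin states, so 15 × 2 = 30 states.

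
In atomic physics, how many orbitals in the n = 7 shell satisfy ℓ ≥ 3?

40

Per ℓ-value: ℓ=3 → 7; ℓ=4 → 9; ℓ=5 → 11; ℓ=6 → 13.
Total orbitals: 7 + 9 + 11 + 13 = 40.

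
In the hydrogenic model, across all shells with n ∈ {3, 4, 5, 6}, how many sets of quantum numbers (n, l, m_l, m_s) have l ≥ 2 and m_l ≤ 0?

Treat each shell separately and count matching orbitals:
n=3 → 3; n=4 → 7; n=5 → 12; n=6 → 18.
Orbitals: 3 + 7 + 12 + 18 = 40. Including both spin states (m_s = ±1/2) gives 2 × 40 = 80 states.

80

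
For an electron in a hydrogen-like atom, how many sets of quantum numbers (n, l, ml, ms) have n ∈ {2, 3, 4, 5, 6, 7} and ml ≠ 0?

224

Per-shell orbital counts meeting the constraint:
n=2 → 2; n=3 → 6; n=4 → 12; n=5 → 20; n=6 → 30; n=7 → 42.
Orbitals: 2 + 6 + 12 + 20 + 30 + 42 = 112. Including both spin states (ms = ±1/2) gives 2 × 112 = 224 states.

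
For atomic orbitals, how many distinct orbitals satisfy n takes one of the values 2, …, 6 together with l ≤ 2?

40

Work shell by shell — for each n, count the (l, ml) pairs that satisfy l ≤ 2:
n=2 → 4; n=3 → 9; n=4 → 9; n=5 → 9; n=6 → 9.
Total orbitals: 4 + 9 + 9 + 9 + 9 = 40.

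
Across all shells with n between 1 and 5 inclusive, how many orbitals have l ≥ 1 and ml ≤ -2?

Count contributing orbitals for each principal shell:
n=3 → 1; n=4 → 3; n=5 → 6.
Total orbitals: 1 + 3 + 6 = 10.

10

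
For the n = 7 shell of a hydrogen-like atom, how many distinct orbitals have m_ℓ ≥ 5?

For n = 7, ℓ ranges over 0 … 6.
Contributions: ℓ=5 → 1; ℓ=6 → 2.
Total orbitals: 1 + 2 = 3.

3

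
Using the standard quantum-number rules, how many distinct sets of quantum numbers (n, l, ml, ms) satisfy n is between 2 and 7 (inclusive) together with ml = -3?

20

Count contributing orbitals for each principal shell:
n=4 → 1; n=5 → 2; n=6 → 3; n=7 → 4.
Orbitals: 1 + 2 + 3 + 4 = 10. Including both spin states (ms = ±1/2) gives 2 × 10 = 20 states.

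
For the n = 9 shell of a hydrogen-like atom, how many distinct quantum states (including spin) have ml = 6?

6

Contributions: l=6 → 1; l=7 → 1; l=8 → 1.
Orbitals: 1 + 1 + 1 = 3. Each orbital carries two spin states, so 3 × 2 = 6 states.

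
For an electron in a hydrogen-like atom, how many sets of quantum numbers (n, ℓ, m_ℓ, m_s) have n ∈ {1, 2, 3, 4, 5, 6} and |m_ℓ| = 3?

24

Per-shell orbital counts meeting the constraint:
n=4 → 2; n=5 → 4; n=6 → 6.
Orbitals: 2 + 4 + 6 = 12. Including both spin states (m_s = ±1/2) gives 2 × 12 = 24 states.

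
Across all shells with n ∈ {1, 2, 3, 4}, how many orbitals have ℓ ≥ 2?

17

Treat each shell separately and count matching orbitals:
n=3 → 5; n=4 → 12.
Total orbitals: 5 + 12 = 17.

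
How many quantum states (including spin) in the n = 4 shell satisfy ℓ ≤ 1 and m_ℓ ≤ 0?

Contributions: ℓ=0 → 1; ℓ=1 → 2.
Orbitals: 1 + 2 = 3. Each orbital carries two spin states, so 3 × 2 = 6 states.

6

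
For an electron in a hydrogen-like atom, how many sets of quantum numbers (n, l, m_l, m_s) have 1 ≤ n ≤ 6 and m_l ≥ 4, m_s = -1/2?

4

Go shell by shell, enumerating (l, m_l) with m_l ≥ 4:
n=5 → 1; n=6 → 3.
Orbitals: 1 + 3 = 4. With m_s fixed to -1/2 there is one state per orbital, so 4 states.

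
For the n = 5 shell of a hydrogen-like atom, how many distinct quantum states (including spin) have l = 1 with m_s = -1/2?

With n = 5 the allowed l are 0, 1, …, 4.
The (l, m_l) pairs meeting l = 1 give: l=1 → 3.
Orbitals: 3. With m_s fixed to a single value there is one state per orbital, giving 3 states.

3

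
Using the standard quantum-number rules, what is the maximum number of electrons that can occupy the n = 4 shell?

32

A shell holds 2n² electrons: 2 × 4² = 2 × 16 = 32.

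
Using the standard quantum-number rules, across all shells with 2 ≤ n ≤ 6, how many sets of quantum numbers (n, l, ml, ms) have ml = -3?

12

Work shell by shell — for each n, count the (l, ml) pairs that satisfy ml = -3:
n=4 → 1; n=5 → 2; n=6 → 3.
Orbitals: 1 + 2 + 3 = 6. Including both spin states (ms = ±1/2) gives 2 × 6 = 12 states.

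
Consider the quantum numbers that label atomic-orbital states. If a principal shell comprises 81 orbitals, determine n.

n² = 81 ⇒ n = 9.

n = 9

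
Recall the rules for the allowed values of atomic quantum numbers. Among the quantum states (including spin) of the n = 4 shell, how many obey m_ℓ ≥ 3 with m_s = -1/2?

Contributions: ℓ=3 → 1.
Orbitals: 1. With m_s fixed to a single value there is one state per orbital, giving 1 state.

1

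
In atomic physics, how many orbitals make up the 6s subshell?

1

A subshell has 2l+1 orbitals; with l = 0, that's 1.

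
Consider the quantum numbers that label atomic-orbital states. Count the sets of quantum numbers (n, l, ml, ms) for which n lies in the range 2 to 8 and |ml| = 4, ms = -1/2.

Go shell by shell, enumerating (l, ml) with |ml| = 4:
n=5 → 2; n=6 → 4; n=7 → 6; n=8 → 8.
Orbitals: 2 + 4 + 6 + 8 = 20. With ms fixed to -1/2 there is one state per orbital, so 20 states.

20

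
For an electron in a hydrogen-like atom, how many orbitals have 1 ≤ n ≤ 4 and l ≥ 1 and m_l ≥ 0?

16

Treat each shell separately and count matching orbitals:
n=2 → 2; n=3 → 5; n=4 → 9.
Total orbitals: 2 + 5 + 9 = 16.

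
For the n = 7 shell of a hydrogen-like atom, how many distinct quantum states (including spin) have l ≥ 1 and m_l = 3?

8

For n = 7, l ranges over 0 … 6.
Contributions: l=3 → 1; l=4 → 1; l=5 → 1; l=6 → 1.
Orbitals: 1 + 1 + 1 + 1 = 4. Each orbital carries two spin states, so 4 × 2 = 8 states.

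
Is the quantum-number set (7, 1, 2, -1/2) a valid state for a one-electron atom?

The magnetic quantum number must satisfy −l ≤ m_l ≤ l. With l = 1, m_l can only be -1, 0, 1, so m_l = 2 is forbidden.

No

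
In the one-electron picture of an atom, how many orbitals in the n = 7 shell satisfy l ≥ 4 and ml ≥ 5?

3

For n = 7, l ranges over 0 … 6.
Per l-value: l=5 → 1; l=6 → 2.
Total orbitals: 1 + 2 = 3.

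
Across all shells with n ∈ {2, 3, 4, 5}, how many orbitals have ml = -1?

Treat each shell separately and count matching orbitals:
n=2 → 1; n=3 → 2; n=4 → 3; n=5 → 4.
Total orbitals: 1 + 2 + 3 + 4 = 10.

10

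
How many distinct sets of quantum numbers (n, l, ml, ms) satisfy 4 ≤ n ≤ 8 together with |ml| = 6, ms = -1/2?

6

Count contributing orbitals for each principal shell:
n=7 → 2; n=8 → 4.
Orbitals: 2 + 4 = 6. With ms fixed to -1/2 there is one state per orbital, so 6 states.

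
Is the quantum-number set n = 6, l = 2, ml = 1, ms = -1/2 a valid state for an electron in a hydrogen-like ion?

n = 6 is a positive integer. l = 2 satisfies 0 ≤ l ≤ n−1 = 5. ml = 1 lies in the range −l … +l (here −2 … 2). ms = -1/2 is one of ±1/2.
All four constraints are satisfied.

Valid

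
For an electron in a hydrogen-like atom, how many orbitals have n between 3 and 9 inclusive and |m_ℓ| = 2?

56

Work shell by shell — for each n, count the (ℓ, m_ℓ) pairs that satisfy |m_ℓ| = 2:
n=3 → 2; n=4 → 4; n=5 → 6; n=6 → 8; n=7 → 10; n=8 → 12; n=9 → 14.
Total orbitals: 2 + 4 + 6 + 8 + 10 + 12 + 14 = 56.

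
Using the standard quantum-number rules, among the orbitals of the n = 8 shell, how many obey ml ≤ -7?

1

For n = 8, l ranges over 0 … 7.
Contributions: l=7 → 1.
Total orbitals: 1.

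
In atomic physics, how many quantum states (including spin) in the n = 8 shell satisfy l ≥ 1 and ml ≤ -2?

42

Go through l = 0, …, 7 (the values permitted for n = 8).
The (l, ml) pairs meeting l ≥ 1 and ml ≤ -2 give: l=2 → 1; l=3 → 2; l=4 → 3; l=5 → 4; l=6 → 5; l=7 → 6.
Orbitals: 1 + 2 + 3 + 4 + 5 + 6 = 21. Each orbital carries two spin states, so 21 × 2 = 42 states.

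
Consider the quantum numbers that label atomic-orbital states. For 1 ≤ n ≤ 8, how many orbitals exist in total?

Total orbitals = 1² + 2² + 3² + 4² + 5² + 6² + 7² + 8² = 204.

204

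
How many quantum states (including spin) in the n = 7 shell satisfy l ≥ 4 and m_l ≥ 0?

With n = 7 the allowed l are 0, 1, …, 6.
Orbitals with l ≥ 4 and m_l ≥ 0, by l: l=4 → 5; l=5 → 6; l=6 → 7.
Orbitals: 5 + 6 + 7 = 18. Each orbital carries two spin states, so 18 × 2 = 36 states.

36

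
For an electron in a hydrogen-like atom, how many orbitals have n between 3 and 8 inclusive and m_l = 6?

Count contributing orbitals for each principal shell:
n=7 → 1; n=8 → 2.
Total orbitals: 1 + 2 = 3.

3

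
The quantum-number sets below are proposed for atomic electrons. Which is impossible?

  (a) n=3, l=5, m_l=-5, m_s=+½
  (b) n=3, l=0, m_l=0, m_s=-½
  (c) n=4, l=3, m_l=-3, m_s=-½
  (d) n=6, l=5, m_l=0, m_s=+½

(a)

(a) has l = 5 ≥ n = 3, violating 0 ≤ l ≤ n−1.
The remaining sets (b), (c), (d) satisfy all four rules.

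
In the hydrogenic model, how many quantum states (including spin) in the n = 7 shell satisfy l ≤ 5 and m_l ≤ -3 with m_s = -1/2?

Per l-value: l=3 → 1; l=4 → 2; l=5 → 3.
Orbitals: 1 + 2 + 3 = 6. With m_s fixed to a single value there is one state per orbital, giving 6 states.

6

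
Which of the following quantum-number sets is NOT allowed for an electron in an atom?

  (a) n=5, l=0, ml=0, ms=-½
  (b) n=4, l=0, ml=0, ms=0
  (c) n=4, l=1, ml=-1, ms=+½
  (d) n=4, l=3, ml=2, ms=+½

(b)

(b) has ms = 0, but an electron's spin must be ±1/2.
The remaining sets (a), (c), (d) satisfy all four rules.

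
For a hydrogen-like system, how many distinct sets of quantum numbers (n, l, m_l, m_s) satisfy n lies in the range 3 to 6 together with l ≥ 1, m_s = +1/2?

82

For each n in the range, tally the orbitals obeying l ≥ 1:
n=3 → 8; n=4 → 15; n=5 → 24; n=6 → 35.
Orbitals: 8 + 15 + 24 + 35 = 82. With m_s fixed to +1/2 there is one state per orbital, so 82 states.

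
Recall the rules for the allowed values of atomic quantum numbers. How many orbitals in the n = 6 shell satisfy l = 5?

With n = 6 the allowed l are 0, 1, …, 5.
Contributions: l=5 → 11.
Total orbitals: 11.

11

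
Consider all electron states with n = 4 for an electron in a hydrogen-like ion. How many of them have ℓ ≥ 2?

The n = 4 shell has ℓ = 0 through 3; check each.
Orbitals with ℓ ≥ 2, by ℓ: ℓ=2 → 5; ℓ=3 → 7.
Orbitals: 5 + 7 = 12. Each orbital carries two spin states, so 12 × 2 = 24 states.

24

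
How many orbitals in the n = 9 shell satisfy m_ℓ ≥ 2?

28

Go through ℓ = 0, …, 8 (the values permitted for n = 9).
Contributions: ℓ=2 → 1; ℓ=3 → 2; ℓ=4 → 3; ℓ=5 → 4; ℓ=6 → 5; ℓ=7 → 6; ℓ=8 → 7.
Total orbitals: 1 + 2 + 3 + 4 + 5 + 6 + 7 = 28.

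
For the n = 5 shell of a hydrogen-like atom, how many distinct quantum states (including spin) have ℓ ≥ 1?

Go through ℓ = 0, …, 4 (the values permitted for n = 5).
Per ℓ-value: ℓ=1 → 3; ℓ=2 → 5; ℓ=3 → 7; ℓ=4 → 9.
Orbitals: 3 + 5 + 7 + 9 = 24. Each orbital carries two spin states, so 24 × 2 = 48 states.

48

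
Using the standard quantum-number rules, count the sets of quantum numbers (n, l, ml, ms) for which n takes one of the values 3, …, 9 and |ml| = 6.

Per-shell orbital counts meeting the constraint:
n=7 → 2; n=8 → 4; n=9 → 6.
Orbitals: 2 + 4 + 6 = 12. Including both spin states (ms = ±1/2) gives 2 × 12 = 24 states.

24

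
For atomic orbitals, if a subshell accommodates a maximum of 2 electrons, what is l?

l = 0 (s)

2(2l+1) = 2 ⇒ 2l+1 = 1 ⇒ l = 0.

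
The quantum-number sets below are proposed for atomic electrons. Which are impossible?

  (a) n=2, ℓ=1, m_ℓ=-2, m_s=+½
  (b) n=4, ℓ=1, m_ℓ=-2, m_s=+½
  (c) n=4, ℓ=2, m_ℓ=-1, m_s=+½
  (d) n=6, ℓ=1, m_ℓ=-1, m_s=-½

(a) has |m_ℓ| = 2 > ℓ = 1, violating −ℓ ≤ m_ℓ ≤ ℓ.
(b) has |m_ℓ| = 2 > ℓ = 1, violating −ℓ ≤ m_ℓ ≤ ℓ.
The remaining sets (c), (d) satisfy all four rules.

(a) and (b)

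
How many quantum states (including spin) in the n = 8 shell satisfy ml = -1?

The n = 8 shell has l = 0 through 7; check each.
Orbitals with ml = -1, by l: l=1 → 1; l=2 → 1; l=3 → 1; l=4 → 1; l=5 → 1; l=6 → 1; l=7 → 1.
Orbitals: 1 + 1 + 1 + 1 + 1 + 1 + 1 = 7. Each orbital carries two spin states, so 7 × 2 = 14 states.

14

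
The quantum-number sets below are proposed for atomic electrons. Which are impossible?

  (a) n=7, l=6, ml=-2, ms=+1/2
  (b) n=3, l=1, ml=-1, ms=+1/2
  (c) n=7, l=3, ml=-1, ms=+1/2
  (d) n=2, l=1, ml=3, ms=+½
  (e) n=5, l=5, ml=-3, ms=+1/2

(d) has |ml| = 3 > l = 1, violating −l ≤ ml ≤ l.
(e) has l = 5 ≥ n = 5, violating 0 ≤ l ≤ n−1.
The remaining sets (a), (b), (c) satisfy all four rules.

(d) and (e)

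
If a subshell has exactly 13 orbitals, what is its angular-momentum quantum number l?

2l+1 = 13 gives l = 6.

l = 6 (i)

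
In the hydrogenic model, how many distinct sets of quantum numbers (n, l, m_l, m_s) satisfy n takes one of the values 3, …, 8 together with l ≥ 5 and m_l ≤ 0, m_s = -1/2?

Work shell by shell — for each n, count the (l, m_l) pairs that satisfy l ≥ 5 and m_l ≤ 0:
n=6 → 6; n=7 → 13; n=8 → 21.
Orbitals: 6 + 13 + 21 = 40. With m_s fixed to -1/2 there is one state per orbital, so 40 states.

40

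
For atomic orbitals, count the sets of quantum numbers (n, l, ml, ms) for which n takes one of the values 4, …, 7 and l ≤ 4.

182

Go shell by shell, enumerating (l, ml) with l ≤ 4:
n=4 → 16; n=5 → 25; n=6 → 25; n=7 → 25.
Orbitals: 16 + 25 + 25 + 25 = 91. Including both spin states (ms = ±1/2) gives 2 × 91 = 182 states.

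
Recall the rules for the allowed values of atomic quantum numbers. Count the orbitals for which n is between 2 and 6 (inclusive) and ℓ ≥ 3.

Per-shell orbital counts meeting the constraint:
n=4 → 7; n=5 → 16; n=6 → 27.
Total orbitals: 7 + 16 + 27 = 50.

50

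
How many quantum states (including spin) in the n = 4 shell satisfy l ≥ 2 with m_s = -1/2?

With n = 4 the allowed l are 0, 1, …, 3.
The (l, m_l) pairs meeting l ≥ 2 give: l=2 → 5; l=3 → 7.
Orbitals: 5 + 7 = 12. With m_s fixed to a single value there is one state per orbital, giving 12 states.

12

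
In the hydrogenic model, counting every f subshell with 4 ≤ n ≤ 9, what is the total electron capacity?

84

An f subshell (ℓ = 3) exists for every n ≥ 4, so shells n = 4, 5, 6, 7, 8, 9 each contribute one — 6 subshells.
Since each f subshell holds 2(2·3+1) = 14 electrons, the total is 6 × 14 = 84.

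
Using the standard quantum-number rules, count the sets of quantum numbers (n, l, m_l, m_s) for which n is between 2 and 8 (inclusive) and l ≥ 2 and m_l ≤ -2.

Go shell by shell, enumerating (l, m_l) with l ≥ 2 and m_l ≤ -2:
n=3 → 1; n=4 → 3; n=5 → 6; n=6 → 10; n=7 → 15; n=8 → 21.
Orbitals: 1 + 3 + 6 + 10 + 15 + 21 = 56. Including both spin states (m_s = ±1/2) gives 2 × 56 = 112 states.

112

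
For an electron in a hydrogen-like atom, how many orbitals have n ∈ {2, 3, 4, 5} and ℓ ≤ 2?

31

Treat each shell separately and count matching orbitals:
n=2 → 4; n=3 → 9; n=4 → 9; n=5 → 9.
Total orbitals: 4 + 9 + 9 + 9 = 31.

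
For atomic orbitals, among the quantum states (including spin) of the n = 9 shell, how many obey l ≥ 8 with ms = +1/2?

Go through l = 0, …, 8 (the values permitted for n = 9).
The (l, ml) pairs meeting l ≥ 8 give: l=8 → 17.
Orbitals: 17. With ms fixed to a single value there is one state per orbital, giving 17 states.

17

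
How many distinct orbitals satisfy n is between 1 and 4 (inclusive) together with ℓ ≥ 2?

17

For each n in the range, tally the orbitals obeying ℓ ≥ 2:
n=3 → 5; n=4 → 12.
Total orbitals: 5 + 12 = 17.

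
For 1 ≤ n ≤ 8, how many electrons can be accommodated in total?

408

Total orbitals = 1² + 2² + 3² + 4² + 5² + 6² + 7² + 8² = 204. Doubling for spin gives 408 electrons.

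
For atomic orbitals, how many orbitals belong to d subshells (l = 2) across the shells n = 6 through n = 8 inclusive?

A d subshell (l = 2) exists for every n ≥ 3, so shells n = 6, 7, 8 each contribute one — 3 subshells.
Since each d subshell has 2·2+1 = 5 orbitals, the total is 3 × 5 = 15.

15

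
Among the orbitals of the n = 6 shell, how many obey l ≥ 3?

27

Go through l = 0, …, 5 (the values permitted for n = 6).
Orbitals with l ≥ 3, by l: l=3 → 7; l=4 → 9; l=5 → 11.
Total orbitals: 7 + 9 + 11 = 27.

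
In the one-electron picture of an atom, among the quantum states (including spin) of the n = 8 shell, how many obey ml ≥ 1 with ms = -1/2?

28

Per l-value: l=1 → 1; l=2 → 2; l=3 → 3; l=4 → 4; l=5 → 5; l=6 → 6; l=7 → 7.
Orbitals: 1 + 2 + 3 + 4 + 5 + 6 + 7 = 28. With ms fixed to a single value there is one state per orbital, giving 28 states.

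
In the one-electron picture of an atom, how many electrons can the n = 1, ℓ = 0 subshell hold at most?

A subshell with ℓ = 0 has 2ℓ+1 = 1 orbital, each holding 2 electrons (spin ±1/2), so 1 × 2 = 2.

2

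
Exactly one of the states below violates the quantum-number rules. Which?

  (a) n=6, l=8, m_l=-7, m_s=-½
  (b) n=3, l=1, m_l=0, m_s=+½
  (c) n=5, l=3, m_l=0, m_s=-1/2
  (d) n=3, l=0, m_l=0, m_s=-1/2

(a) has l = 8 ≥ n = 6, violating 0 ≤ l ≤ n−1.
The remaining sets (b), (c), (d) satisfy all four rules.

(a)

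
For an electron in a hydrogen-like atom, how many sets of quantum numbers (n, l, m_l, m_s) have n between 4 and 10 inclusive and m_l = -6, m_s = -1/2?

Go shell by shell, enumerating (l, m_l) with m_l = -6:
n=7 → 1; n=8 → 2; n=9 → 3; n=10 → 4.
Orbitals: 1 + 2 + 3 + 4 = 10. With m_s fixed to -1/2 there is one state per orbital, so 10 states.

10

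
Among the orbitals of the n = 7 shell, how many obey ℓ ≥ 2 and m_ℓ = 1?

5

The n = 7 shell has ℓ = 0 through 6; check each.
Contributions: ℓ=2 → 1; ℓ=3 → 1; ℓ=4 → 1; ℓ=5 → 1; ℓ=6 → 1.
Total orbitals: 1 + 1 + 1 + 1 + 1 = 5.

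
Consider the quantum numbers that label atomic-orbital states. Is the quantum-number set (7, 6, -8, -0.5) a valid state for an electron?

No

The magnetic quantum number must satisfy −ℓ ≤ m_ℓ ≤ ℓ. With ℓ = 6, m_ℓ can only be -6, -5, -4, -3, -2, -1, 0, 1, 2, 3, 4, 5, 6, so m_ℓ = -8 is forbidden.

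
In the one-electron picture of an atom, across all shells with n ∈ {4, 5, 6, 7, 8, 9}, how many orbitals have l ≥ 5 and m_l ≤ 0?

Per-shell orbital counts meeting the constraint:
n=6 → 6; n=7 → 13; n=8 → 21; n=9 → 30.
Total orbitals: 6 + 13 + 21 + 30 = 70.

70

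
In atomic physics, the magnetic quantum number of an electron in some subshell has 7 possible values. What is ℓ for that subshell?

ℓ = 3

m_ℓ ranges over 2ℓ+1 integers, so 2ℓ+1 = 7 ⇒ ℓ = 3.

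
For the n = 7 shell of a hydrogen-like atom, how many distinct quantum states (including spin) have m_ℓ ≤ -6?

2

With n = 7 the allowed ℓ are 0, 1, …, 6.
Orbitals with m_ℓ ≤ -6, by ℓ: ℓ=6 → 1.
Orbitals: 1. Each orbital carries two spin states, so 1 × 2 = 2 states.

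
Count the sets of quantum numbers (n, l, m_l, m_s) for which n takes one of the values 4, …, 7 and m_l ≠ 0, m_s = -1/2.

Treat each shell separately and count matching orbitals:
n=4 → 12; n=5 → 20; n=6 → 30; n=7 → 42.
Orbitals: 12 + 20 + 30 + 42 = 104. With m_s fixed to -1/2 there is one state per orbital, so 104 states.

104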